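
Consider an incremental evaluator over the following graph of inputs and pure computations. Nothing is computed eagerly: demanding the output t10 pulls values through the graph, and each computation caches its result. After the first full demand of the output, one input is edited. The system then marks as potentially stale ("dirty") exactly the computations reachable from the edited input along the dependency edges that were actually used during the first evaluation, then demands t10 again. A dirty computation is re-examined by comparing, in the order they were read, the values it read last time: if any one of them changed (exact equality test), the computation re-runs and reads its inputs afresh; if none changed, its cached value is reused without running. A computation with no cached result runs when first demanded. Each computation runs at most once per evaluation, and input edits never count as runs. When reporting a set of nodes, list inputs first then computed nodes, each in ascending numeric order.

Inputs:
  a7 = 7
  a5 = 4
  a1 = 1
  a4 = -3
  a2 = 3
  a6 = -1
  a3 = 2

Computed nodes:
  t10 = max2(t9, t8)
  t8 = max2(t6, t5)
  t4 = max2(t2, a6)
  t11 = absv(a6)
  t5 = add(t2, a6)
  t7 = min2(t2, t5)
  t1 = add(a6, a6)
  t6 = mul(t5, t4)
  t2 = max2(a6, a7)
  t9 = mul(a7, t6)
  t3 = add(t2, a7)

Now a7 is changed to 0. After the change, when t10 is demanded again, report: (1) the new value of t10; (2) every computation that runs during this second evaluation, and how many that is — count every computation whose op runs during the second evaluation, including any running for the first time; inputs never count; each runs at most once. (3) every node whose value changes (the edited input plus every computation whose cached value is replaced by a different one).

t10 now evaluates to 0.
Run set: t2, t4, t5, t6, t8, t9, t10 (7 run).
Changed values: a7, t2, t4, t5, t6, t8, t9, t10.

Initial pass — values computed on the first demand:
  t2 = max2(-1, 7) = 7
  t4 = max2(7, -1) = 7
  t5 = add(7, -1) = 6
  t6 = mul(6, 7) = 42
  t8 = max2(42, 6) = 42
  t9 = mul(7, 42) = 294
  t10 = max2(294, 42) = 294

Second demand — change propagation:
  t2: re-runs because a7 7->0; new result 0.
  t4: re-runs because t2 7->0; new result 0.
  t5: re-runs because t2 7->0; new result -1.
  t6: re-runs because t5 6->-1; t4 7->0; new result 0.
  t8: re-runs because t6 42->0; t5 6->-1; new result 0.
  t9: re-runs because a7 7->0; t6 42->0; new result 0.
  t10: re-runs because t9 294->0; t8 42->0; new result 0.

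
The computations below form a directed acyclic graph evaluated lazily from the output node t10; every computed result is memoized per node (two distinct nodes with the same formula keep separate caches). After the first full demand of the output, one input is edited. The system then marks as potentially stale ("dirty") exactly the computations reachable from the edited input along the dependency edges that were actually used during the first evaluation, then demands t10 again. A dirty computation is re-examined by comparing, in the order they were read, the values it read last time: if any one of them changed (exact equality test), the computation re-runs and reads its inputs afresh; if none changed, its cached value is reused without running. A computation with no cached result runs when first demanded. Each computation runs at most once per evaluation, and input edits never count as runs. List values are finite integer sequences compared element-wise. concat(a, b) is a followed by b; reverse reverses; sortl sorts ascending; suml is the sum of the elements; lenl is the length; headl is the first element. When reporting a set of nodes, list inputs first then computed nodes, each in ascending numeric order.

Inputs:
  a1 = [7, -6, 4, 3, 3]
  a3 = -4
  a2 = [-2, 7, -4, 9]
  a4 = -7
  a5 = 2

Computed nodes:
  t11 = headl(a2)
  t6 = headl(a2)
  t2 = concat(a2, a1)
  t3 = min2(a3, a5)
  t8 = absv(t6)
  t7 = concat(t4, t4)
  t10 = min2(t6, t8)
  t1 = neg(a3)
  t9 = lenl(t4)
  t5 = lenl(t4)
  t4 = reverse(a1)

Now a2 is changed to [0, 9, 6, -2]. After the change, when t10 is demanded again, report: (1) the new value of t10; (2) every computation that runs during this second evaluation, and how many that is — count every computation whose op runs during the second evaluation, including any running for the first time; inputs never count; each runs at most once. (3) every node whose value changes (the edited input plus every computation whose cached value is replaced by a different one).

First demand of the output computes:
  t6 = headl([-2, 7, -4, 9]) = -2
  t8 = absv(-2) = 2
  t10 = min2(-2, 2) = -2

After the edit, cleaning proceeds:
  t6: a read changed (a2 [-2, 7, -4, 9]->[0, 9, 6, -2]) — executes, giving 0.
  t8: a read changed (t6 -2->0) — executes, giving 0.
  t10: a read changed (t6 -2->0; t8 2->0) — executes, giving 0.

Demanding t10 again yields 0.
3 computations run: t6, t8, t10.
The nodes whose values change: a2, t6, t8, t10.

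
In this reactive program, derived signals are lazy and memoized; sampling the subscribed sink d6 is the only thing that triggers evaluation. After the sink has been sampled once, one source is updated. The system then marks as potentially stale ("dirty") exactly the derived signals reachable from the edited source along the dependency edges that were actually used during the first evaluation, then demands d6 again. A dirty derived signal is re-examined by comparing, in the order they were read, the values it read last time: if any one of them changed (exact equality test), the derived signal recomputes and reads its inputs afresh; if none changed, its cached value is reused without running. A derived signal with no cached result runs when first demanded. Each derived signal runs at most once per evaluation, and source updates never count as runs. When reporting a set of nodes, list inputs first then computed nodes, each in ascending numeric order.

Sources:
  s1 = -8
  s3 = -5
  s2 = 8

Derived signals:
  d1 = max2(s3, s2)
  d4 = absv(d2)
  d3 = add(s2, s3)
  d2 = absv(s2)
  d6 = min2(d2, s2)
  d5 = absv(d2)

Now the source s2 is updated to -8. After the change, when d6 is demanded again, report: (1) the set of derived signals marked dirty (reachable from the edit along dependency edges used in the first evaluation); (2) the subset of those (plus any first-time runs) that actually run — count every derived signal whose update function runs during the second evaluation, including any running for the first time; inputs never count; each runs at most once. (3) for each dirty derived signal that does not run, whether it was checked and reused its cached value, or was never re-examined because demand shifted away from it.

The edit dirties: d2, d6.
2 derived signals run: d2, d6.
No dirty derived signal escaped a run.

First demand of the output computes:
  d2 = absv(8) = 8
  d6 = min2(8, 8) = 8

After the edit, cleaning proceeds:
  d2: a read changed (s2 8->-8) — executes, giving 8 — identical to its old value.
  d6: a read changed (s2 8->-8) — executes, giving -8.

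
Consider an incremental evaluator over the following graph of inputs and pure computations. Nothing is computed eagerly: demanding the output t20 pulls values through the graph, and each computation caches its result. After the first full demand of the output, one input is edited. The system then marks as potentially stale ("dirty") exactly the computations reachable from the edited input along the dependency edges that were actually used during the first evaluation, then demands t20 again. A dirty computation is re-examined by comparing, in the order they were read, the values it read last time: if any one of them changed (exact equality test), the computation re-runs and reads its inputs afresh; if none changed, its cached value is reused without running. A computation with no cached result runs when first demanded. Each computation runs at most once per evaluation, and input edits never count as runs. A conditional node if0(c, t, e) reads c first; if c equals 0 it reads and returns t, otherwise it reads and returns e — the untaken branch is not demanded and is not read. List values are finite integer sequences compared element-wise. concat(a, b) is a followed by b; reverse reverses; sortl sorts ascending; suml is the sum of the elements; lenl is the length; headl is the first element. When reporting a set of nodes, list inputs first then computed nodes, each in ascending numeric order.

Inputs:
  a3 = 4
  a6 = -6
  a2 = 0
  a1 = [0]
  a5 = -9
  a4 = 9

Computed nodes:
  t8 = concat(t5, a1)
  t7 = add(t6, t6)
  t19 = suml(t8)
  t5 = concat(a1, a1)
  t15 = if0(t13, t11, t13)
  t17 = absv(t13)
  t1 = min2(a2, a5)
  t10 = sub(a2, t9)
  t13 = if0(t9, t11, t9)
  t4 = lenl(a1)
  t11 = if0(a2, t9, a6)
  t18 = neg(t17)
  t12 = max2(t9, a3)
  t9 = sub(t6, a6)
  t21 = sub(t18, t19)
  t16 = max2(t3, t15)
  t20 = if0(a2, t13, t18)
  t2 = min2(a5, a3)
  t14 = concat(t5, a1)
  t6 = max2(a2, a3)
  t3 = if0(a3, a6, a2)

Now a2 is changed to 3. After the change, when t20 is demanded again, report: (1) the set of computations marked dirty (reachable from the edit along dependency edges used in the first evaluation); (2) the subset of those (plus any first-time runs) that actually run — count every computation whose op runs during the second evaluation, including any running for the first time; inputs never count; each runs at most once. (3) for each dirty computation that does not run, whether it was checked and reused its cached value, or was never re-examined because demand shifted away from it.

Dirty set: t6, t9, t13, t20.
Run set: t6, t17, t18, t20 (4 run).
Re-examined without running (cache reused): t9, t13.
The important point: the flipped condition pulls in fresh nodes; t17, t18 run for the first time.

Initial pass — values computed on the first demand:
  t6 = max2(0, 4) = 4
  t9 = sub(4, -6) = 10
  t13 = if0(t9=10 -> else branch t9) = 10
  t20 = if0(a2=0 -> then branch t13) = 10

Second demand — change propagation:
  t6: re-runs because a2 0->3; new result 4 (unchanged).
  t9: re-examined; everything it read last time is the same (t6 unchanged, a6 unchanged) — cache 10 kept, no run.
  t13: re-examined; everything it read last time is the same (t9 unchanged, t9 unchanged) — cache 10 kept, no run.
  t17: newly demanded (no cache) — executes and yields 10.
  t18: newly demanded (no cache) — executes and yields -10.
  t20: re-runs because a2 0->3; new result -10.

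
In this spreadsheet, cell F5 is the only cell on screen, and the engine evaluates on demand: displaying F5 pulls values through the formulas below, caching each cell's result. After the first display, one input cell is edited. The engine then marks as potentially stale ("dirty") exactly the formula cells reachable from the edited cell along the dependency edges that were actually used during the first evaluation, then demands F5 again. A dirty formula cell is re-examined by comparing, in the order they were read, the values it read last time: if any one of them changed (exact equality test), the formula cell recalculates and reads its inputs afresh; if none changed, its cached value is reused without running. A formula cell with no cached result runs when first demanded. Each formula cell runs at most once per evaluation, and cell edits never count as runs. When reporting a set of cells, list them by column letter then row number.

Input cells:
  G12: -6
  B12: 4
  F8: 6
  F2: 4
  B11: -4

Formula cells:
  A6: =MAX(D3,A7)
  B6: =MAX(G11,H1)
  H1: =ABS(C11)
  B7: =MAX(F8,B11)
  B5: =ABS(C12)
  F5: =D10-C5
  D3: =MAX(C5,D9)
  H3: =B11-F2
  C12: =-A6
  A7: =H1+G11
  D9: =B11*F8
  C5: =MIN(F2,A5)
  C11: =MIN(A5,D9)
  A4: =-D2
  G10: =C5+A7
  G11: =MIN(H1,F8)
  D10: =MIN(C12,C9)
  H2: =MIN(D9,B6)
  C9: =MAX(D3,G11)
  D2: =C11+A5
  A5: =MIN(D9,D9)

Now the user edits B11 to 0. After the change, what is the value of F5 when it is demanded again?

Initial pass — values computed on the first demand:
  D9 = -4 * 6 = -24
  A5 = MIN(-24, -24) = -24
  C5 = MIN(4, -24) = -24
  C11 = MIN(-24, -24) = -24
  D3 = MAX(-24, -24) = -24
  H1 = ABS(-24) = 24
  G11 = MIN(24, 6) = 6
  A7 = 24 + 6 = 30
  A6 = MAX(-24, 30) = 30
  C9 = MAX(-24, 6) = 6
  C12 = -(30) = -30
  D10 = MIN(-30, 6) = -30
  F5 = -30 - -24 = -6

Second demand — change propagation:
  D9: re-runs because B11 -4->0; new result 0.
  A5: re-runs because D9 -24->0; D9 -24->0; new result 0.
  C5: re-runs because A5 -24->0; new result 0.
  C11: re-runs because A5 -24->0; D9 -24->0; new result 0.
  D3: re-runs because C5 -24->0; D9 -24->0; new result 0.
  H1: re-runs because C11 -24->0; new result 0.
  G11: re-runs because H1 24->0; new result 0.
  A7: re-runs because H1 24->0; G11 6->0; new result 0.
  A6: re-runs because D3 -24->0; A7 30->0; new result 0.
  C9: re-runs because D3 -24->0; G11 6->0; new result 0.
  C12: re-runs because A6 30->0; new result 0.
  D10: re-runs because C12 -30->0; C9 6->0; new result 0.
  F5: re-runs because D10 -30->0; C5 -24->0; new result 0.

F5 now evaluates to 0.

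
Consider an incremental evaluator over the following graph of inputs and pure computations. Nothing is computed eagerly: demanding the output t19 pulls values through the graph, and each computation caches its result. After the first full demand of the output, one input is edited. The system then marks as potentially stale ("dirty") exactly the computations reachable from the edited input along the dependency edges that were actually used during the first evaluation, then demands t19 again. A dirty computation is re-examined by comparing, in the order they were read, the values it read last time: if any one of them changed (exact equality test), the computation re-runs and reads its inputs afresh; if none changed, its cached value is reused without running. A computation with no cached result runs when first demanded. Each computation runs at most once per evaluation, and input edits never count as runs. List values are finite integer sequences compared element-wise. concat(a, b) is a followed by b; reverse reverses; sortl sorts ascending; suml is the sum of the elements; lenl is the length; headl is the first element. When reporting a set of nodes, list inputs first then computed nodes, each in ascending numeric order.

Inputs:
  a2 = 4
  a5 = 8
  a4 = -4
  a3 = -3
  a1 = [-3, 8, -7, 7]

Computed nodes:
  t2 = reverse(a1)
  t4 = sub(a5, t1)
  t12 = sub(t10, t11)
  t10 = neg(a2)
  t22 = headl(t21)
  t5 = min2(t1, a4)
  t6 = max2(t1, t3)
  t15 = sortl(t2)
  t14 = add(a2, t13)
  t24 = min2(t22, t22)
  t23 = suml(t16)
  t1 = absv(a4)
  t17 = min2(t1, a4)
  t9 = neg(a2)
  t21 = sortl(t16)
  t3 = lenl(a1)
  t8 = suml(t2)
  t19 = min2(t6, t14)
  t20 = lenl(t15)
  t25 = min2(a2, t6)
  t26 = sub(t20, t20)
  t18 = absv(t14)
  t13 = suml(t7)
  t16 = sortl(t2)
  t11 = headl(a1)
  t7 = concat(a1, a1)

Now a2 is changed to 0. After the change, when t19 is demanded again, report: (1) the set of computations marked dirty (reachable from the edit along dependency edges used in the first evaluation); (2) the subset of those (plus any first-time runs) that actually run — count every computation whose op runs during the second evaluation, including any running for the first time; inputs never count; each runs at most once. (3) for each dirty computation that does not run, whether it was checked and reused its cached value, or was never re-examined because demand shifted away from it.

Dirty set: t14, t19.
Run set: t14, t19 (2 run).
All dirty computations ended up running.

Initial pass — values computed on the first demand:
  t1 = absv(-4) = 4
  t3 = lenl([-3, 8, -7, 7]) = 4
  t6 = max2(4, 4) = 4
  t7 = concat([-3, 8, -7, 7], [-3, 8, -7, 7]) = [-3, 8, -7, 7, -3, 8, -7, 7]
  t13 = suml([-3, 8, -7, 7, -3, 8, -7, 7]) = 10
  t14 = add(4, 10) = 14
  t19 = min2(4, 14) = 4

Second demand — change propagation:
  t14: re-runs because a2 4->0; new result 10.
  t19: re-runs because t14 14->10; new result 4 (unchanged).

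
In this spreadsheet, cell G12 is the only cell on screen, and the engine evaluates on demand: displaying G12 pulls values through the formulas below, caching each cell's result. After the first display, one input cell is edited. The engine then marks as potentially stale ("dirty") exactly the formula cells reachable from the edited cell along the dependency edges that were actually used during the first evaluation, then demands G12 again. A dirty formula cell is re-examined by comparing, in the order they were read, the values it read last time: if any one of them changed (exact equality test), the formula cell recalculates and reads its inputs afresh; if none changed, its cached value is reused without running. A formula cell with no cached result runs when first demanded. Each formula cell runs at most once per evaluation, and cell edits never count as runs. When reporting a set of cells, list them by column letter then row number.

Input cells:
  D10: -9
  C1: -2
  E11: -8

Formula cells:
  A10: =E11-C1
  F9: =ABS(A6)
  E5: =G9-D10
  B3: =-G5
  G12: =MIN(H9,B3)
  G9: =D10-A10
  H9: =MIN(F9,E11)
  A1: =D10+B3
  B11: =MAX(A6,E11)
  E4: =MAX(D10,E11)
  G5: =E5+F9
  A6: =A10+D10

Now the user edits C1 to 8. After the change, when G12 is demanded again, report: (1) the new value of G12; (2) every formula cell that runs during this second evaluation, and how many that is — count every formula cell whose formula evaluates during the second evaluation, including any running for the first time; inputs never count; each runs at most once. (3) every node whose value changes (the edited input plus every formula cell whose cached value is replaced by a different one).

Initial pass — values computed on the first demand:
  A10 = -8 - -2 = -6
  A6 = -6 + -9 = -15
  F9 = ABS(-15) = 15
  G9 = -9 - -6 = -3
  E5 = -3 - -9 = 6
  G5 = 6 + 15 = 21
  B3 = -(21) = -21
  H9 = MIN(15, -8) = -8
  G12 = MIN(-8, -21) = -21

Second demand — change propagation:
  A10: re-runs because C1 -2->8; new result -16.
  A6: re-runs because A10 -6->-16; new result -25.
  F9: re-runs because A6 -15->-25; new result 25.
  G9: re-runs because A10 -6->-16; new result 7.
  E5: re-runs because G9 -3->7; new result 16.
  G5: re-runs because E5 6->16; F9 15->25; new result 41.
  B3: re-runs because G5 21->41; new result -41.
  H9: re-runs because F9 15->25; new result -8 (unchanged).
  G12: re-runs because B3 -21->-41; new result -41.

G12 now evaluates to -41.
Run set: A6, A10, B3, E5, F9, G5, G9, G12, H9 (9 run).
Changed values: A6, A10, B3, C1, E5, F9, G5, G9, G12.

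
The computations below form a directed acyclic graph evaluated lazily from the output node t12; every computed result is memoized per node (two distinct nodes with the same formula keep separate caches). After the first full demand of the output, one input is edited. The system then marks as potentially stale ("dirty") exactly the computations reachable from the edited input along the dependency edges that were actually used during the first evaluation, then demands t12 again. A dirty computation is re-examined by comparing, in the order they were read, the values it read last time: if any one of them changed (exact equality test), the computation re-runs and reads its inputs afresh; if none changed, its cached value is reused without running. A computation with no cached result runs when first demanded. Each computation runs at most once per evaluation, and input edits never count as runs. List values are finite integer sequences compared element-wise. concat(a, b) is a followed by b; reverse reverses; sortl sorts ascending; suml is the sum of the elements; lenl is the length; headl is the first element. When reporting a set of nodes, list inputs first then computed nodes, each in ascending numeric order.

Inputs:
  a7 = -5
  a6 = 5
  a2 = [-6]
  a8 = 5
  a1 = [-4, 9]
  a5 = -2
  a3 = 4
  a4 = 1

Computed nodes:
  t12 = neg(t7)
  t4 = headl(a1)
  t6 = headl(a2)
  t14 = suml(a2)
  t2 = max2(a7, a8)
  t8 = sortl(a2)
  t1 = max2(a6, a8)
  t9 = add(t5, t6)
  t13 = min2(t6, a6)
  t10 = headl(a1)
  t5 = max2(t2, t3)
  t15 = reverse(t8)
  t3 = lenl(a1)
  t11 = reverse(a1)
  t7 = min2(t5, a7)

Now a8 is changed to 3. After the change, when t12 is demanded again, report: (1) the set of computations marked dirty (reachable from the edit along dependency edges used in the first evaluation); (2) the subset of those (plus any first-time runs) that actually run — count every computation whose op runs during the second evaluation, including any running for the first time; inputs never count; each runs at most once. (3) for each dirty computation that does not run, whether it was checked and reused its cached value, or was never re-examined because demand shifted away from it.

First demand of the output computes:
  t2 = max2(-5, 5) = 5
  t3 = lenl([-4, 9]) = 2
  t5 = max2(5, 2) = 5
  t7 = min2(5, -5) = -5
  t12 = neg(-5) = 5

After the edit, cleaning proceeds:
  t2: a read changed (a8 5->3) — executes, giving 3.
  t5: a read changed (t2 5->3) — executes, giving 3.
  t7: a read changed (t5 5->3) — executes, giving -5 — identical to its old value.
  t12: dirty, but its reads are unchanged (t7 unchanged); cached 5 stands.

Note the absorption at t7: it re-runs yet its value is the same, leaving the output's value untouched.

The edit dirties: t2, t5, t7, t12.
3 computations run: t2, t5, t7.
Cache hits after checking: t12.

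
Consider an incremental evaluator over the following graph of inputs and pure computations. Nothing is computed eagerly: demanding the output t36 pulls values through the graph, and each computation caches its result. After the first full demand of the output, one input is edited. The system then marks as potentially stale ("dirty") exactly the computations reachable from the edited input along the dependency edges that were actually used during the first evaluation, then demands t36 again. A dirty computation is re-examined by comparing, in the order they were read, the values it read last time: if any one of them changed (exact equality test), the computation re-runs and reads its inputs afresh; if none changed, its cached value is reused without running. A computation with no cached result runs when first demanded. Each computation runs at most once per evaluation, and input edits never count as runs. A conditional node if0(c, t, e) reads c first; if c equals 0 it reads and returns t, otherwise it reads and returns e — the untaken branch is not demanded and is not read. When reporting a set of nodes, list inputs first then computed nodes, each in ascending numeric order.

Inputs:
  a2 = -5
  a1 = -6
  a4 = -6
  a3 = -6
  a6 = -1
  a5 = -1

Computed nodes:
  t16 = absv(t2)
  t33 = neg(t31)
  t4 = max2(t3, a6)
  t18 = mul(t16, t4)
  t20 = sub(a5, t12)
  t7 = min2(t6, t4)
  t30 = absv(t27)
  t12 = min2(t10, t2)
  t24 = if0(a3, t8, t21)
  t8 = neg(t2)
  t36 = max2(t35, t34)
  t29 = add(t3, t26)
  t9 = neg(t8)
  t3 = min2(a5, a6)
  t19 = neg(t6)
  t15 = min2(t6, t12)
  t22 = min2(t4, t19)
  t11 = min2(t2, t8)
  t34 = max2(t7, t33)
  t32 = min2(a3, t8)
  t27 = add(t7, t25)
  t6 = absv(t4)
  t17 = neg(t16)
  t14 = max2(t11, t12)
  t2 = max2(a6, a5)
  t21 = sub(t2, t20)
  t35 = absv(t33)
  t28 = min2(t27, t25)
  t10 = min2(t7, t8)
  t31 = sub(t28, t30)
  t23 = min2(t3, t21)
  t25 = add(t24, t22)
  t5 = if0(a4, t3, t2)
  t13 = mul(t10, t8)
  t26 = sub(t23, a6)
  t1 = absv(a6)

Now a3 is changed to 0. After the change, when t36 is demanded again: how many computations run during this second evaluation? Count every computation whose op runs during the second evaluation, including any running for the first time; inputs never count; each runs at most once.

Run set: t24, t25, t27, t28, t30, t31, t33, t34, t35, t36 (10 run).

Initial pass — values computed on the first demand:
  t2 = max2(-1, -1) = -1
  t3 = min2(-1, -1) = -1
  t4 = max2(-1, -1) = -1
  t6 = absv(-1) = 1
  t7 = min2(1, -1) = -1
  t8 = neg(-1) = 1
  t10 = min2(-1, 1) = -1
  t12 = min2(-1, -1) = -1
  t19 = neg(1) = -1
  t20 = sub(-1, -1) = 0
  t21 = sub(-1, 0) = -1
  t22 = min2(-1, -1) = -1
  t24 = if0(a3=-6 -> else branch t21) = -1
  t25 = add(-1, -1) = -2
  t27 = add(-1, -2) = -3
  t28 = min2(-3, -2) = -3
  t30 = absv(-3) = 3
  t31 = sub(-3, 3) = -6
  t33 = neg(-6) = 6
  t34 = max2(-1, 6) = 6
  t35 = absv(6) = 6
  t36 = max2(6, 6) = 6

Second demand — change propagation:
  t24: re-runs because a3 -6->0; new result 1.
  t25: re-runs because t24 -1->1; new result 0.
  t27: re-runs because t25 -2->0; new result -1.
  t28: re-runs because t27 -3->-1; t25 -2->0; new result -1.
  t30: re-runs because t27 -3->-1; new result 1.
  t31: re-runs because t28 -3->-1; t30 3->1; new result -2.
  t33: re-runs because t31 -6->-2; new result 2.
  t34: re-runs because t33 6->2; new result 2.
  t35: re-runs because t33 6->2; new result 2.
  t36: re-runs because t35 6->2; t34 6->2; new result 2.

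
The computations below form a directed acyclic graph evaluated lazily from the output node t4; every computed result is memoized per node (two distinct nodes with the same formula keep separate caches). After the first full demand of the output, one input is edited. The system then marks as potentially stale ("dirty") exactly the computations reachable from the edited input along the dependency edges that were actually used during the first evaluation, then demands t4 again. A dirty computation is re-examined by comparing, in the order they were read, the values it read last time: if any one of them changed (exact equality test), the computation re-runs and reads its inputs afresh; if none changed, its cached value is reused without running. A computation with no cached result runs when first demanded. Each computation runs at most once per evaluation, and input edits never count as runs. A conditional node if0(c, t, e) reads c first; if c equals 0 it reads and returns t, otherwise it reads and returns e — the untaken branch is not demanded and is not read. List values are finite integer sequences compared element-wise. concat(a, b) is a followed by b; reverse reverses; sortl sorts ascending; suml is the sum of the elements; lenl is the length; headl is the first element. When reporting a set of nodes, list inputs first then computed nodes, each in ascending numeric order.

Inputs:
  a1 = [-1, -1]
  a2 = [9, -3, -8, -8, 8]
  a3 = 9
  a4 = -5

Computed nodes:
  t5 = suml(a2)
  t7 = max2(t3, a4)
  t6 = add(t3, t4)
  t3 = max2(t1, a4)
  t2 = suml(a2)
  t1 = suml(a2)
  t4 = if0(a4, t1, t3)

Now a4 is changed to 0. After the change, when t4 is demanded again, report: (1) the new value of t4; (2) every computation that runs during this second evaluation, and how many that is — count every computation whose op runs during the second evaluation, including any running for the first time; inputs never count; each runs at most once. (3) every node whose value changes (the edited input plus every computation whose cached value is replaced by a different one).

First demand of the output computes:
  t1 = suml([9, -3, -8, -8, 8]) = -2
  t3 = max2(-2, -5) = -2
  t4 = if0(a4=-5 -> else branch t3) = -2

After the edit, cleaning proceeds:
  t3: stays stale; no demand reaches it after the flip.
  t4: a read changed (a4 -5->0) — executes, giving -2 — identical to its old value.

Note the branch switch — demand abandons t3, which is never re-examined.

Demanding t4 again yields -2.
1 computations run: t4.
The nodes whose values change: a4.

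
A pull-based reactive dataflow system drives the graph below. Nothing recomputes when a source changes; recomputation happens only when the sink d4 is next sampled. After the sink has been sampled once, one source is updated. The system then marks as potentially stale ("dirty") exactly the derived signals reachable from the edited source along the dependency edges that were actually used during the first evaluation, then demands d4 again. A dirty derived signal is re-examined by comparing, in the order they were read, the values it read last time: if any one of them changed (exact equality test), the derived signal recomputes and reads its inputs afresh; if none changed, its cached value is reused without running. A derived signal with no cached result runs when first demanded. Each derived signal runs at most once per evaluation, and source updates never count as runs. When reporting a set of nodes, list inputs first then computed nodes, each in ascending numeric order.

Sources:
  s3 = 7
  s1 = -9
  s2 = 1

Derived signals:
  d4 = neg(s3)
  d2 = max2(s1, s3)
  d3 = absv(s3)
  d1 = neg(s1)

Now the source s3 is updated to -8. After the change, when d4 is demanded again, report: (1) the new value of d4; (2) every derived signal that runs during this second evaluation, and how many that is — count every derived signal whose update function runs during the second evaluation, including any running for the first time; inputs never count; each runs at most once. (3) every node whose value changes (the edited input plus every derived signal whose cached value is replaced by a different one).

First evaluation (everything demanded from the output):
  d4 = neg(7) = -7

Propagation after the edit:
  d4: runs — s3 7->-8; result 8.

New value of d4: 8.
Derived signals that run: d4 — 1 in total.
Values that change: s3, d4.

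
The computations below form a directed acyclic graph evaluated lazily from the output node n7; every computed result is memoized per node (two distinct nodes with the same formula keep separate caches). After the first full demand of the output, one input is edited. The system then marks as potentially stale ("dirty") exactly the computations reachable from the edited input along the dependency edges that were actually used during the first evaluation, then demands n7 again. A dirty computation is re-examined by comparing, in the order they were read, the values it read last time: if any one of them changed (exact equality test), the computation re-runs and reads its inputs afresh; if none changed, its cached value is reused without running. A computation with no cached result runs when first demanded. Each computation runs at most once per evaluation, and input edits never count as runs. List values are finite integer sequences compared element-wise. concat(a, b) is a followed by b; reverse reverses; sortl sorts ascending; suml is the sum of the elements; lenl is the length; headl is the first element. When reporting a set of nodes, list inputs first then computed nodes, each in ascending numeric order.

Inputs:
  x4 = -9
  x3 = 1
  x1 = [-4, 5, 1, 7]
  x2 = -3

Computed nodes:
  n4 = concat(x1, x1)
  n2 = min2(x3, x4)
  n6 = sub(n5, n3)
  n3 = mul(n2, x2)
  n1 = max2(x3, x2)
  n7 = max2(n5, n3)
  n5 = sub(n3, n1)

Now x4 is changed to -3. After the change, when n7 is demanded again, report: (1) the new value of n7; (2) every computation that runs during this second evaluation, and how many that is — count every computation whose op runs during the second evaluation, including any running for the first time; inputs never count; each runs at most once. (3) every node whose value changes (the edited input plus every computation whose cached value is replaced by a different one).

Demanding n7 again yields 9.
4 computations run: n2, n3, n5, n7.
The nodes whose values change: x4, n2, n3, n5, n7.

First demand of the output computes:
  n1 = max2(1, -3) = 1
  n2 = min2(1, -9) = -9
  n3 = mul(-9, -3) = 27
  n5 = sub(27, 1) = 26
  n7 = max2(26, 27) = 27

After the edit, cleaning proceeds:
  n2: a read changed (x4 -9->-3) — executes, giving -3.
  n3: a read changed (n2 -9->-3) — executes, giving 9.
  n5: a read changed (n3 27->9) — executes, giving 8.
  n7: a read changed (n5 26->8; n3 27->9) — executes, giving 9.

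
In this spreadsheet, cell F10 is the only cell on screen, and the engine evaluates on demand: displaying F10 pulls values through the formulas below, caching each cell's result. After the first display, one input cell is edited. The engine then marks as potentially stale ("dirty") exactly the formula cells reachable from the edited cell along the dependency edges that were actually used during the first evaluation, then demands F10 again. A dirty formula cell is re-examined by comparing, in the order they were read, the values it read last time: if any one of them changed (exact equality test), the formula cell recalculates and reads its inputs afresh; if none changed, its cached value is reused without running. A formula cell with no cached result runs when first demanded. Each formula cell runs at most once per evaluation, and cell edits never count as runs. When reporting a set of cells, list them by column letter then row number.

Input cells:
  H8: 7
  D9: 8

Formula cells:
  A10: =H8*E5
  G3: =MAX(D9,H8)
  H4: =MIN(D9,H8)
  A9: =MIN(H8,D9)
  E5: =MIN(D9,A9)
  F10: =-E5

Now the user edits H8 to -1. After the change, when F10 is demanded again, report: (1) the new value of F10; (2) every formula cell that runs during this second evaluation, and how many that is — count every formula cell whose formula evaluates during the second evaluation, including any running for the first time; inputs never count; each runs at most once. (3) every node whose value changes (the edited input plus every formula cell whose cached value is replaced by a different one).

Initial pass — values computed on the first demand:
  A9 = MIN(7, 8) = 7
  E5 = MIN(8, 7) = 7
  F10 = -(7) = -7

Second demand — change propagation:
  A9: re-runs because H8 7->-1; new result -1.
  E5: re-runs because A9 7->-1; new result -1.
  F10: re-runs because E5 7->-1; new result 1.

F10 now evaluates to 1.
Run set: A9, E5, F10 (3 run).
Changed values: A9, E5, F10, H8.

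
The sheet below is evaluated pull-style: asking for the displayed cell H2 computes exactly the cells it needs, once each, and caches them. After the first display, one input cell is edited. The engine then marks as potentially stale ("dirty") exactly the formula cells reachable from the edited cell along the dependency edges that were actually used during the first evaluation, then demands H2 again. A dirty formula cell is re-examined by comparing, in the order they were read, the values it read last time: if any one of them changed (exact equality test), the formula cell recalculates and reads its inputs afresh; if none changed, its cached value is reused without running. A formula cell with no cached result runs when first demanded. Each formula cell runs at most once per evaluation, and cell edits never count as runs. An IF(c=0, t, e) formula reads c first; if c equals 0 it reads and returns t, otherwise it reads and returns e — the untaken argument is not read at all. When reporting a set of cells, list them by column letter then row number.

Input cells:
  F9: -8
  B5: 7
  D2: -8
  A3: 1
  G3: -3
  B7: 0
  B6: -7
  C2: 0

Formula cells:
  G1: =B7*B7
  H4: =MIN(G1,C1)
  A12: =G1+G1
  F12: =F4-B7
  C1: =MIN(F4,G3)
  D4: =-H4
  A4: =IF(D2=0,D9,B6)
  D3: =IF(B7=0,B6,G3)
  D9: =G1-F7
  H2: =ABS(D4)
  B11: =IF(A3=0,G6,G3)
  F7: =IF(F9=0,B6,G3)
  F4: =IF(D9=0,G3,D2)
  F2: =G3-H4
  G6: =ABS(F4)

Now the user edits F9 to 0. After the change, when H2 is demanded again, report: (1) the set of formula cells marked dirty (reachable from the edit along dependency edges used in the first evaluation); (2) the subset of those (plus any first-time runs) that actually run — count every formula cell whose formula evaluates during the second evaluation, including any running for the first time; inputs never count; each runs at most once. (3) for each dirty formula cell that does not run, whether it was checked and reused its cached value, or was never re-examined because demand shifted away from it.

The edit dirties: C1, D4, D9, F4, F7, H2, H4.
3 formula cells run: D9, F4, F7.
Cache hits after checking: C1, D4, H2, H4.
Note the absorption at F4: it re-runs yet its value is the same, leaving the output's value untouched.

First demand of the output computes:
  F7 = IF(F9=0: F9=-8 -> else branch G3) = -3
  G1 = 0 * 0 = 0
  D9 = 0 - -3 = 3
  F4 = IF(D9=0: D9=3 -> else branch D2) = -8
  C1 = MIN(-8, -3) = -8
  H4 = MIN(0, -8) = -8
  D4 = -(-8) = 8
  H2 = ABS(8) = 8

After the edit, cleaning proceeds:
  F7: a read changed (F9 -8->0) — executes, giving -7.
  D9: a read changed (F7 -3->-7) — executes, giving 7.
  F4: a read changed (D9 3->7) — executes, giving -8 — identical to its old value.
  C1: dirty, but its reads are unchanged (F4 unchanged, G3 unchanged); cached -8 stands.
  H4: dirty, but its reads are unchanged (G1 unchanged, C1 unchanged); cached -8 stands.
  D4: dirty, but its reads are unchanged (H4 unchanged); cached 8 stands.
  H2: dirty, but its reads are unchanged (D4 unchanged); cached 8 stands.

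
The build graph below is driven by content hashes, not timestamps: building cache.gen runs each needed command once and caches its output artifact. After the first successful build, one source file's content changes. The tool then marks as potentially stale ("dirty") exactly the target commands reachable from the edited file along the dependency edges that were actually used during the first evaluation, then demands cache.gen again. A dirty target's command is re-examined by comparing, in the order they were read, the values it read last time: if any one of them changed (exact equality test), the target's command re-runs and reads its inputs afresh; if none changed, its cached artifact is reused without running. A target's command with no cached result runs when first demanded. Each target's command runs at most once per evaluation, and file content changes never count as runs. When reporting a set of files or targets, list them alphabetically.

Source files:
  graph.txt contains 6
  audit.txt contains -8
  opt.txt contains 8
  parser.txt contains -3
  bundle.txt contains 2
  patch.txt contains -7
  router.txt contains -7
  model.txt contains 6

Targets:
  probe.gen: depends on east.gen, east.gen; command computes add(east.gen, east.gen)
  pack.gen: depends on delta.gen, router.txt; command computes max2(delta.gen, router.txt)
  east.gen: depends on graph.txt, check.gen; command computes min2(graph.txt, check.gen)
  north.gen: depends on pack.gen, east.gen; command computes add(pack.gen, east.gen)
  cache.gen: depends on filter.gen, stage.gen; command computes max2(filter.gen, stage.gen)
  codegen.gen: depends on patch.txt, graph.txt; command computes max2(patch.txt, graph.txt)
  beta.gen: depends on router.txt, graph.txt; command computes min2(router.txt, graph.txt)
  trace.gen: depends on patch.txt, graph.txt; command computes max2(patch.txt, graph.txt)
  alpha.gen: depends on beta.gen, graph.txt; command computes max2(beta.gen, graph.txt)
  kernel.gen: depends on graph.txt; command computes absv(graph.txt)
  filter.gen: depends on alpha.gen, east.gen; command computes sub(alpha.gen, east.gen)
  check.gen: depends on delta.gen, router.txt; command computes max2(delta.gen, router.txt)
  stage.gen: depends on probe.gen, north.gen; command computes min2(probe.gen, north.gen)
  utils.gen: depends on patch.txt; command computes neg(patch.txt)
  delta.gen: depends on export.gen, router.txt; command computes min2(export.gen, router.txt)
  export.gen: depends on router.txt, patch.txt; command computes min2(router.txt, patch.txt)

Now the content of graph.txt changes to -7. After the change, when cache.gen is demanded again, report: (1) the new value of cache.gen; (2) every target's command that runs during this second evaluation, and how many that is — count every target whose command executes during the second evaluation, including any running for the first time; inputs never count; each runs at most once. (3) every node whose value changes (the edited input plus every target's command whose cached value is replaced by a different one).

Initial pass — values computed on the first demand:
  beta.gen = min2(-7, 6) = -7
  alpha.gen = max2(-7, 6) = 6
  export.gen = min2(-7, -7) = -7
  delta.gen = min2(-7, -7) = -7
  check.gen = max2(-7, -7) = -7
  east.gen = min2(6, -7) = -7
  filter.gen = sub(6, -7) = 13
  pack.gen = max2(-7, -7) = -7
  north.gen = add(-7, -7) = -14
  probe.gen = add(-7, -7) = -14
  stage.gen = min2(-14, -14) = -14
  cache.gen = max2(13, -14) = 13

Second demand — change propagation:
  beta.gen: re-runs because graph.txt 6->-7; new result -7 (unchanged).
  alpha.gen: re-runs because graph.txt 6->-7; new result -7.
  east.gen: re-runs because graph.txt 6->-7; new result -7 (unchanged).
  filter.gen: re-runs because alpha.gen 6->-7; new result 0.
  north.gen: re-examined; everything it read last time is the same (pack.gen unchanged, east.gen unchanged) — cache -14 kept, no run.
  probe.gen: re-examined; everything it read last time is the same (east.gen unchanged, east.gen unchanged) — cache -14 kept, no run.
  stage.gen: re-examined; everything it read last time is the same (probe.gen unchanged, north.gen unchanged) — cache -14 kept, no run.
  cache.gen: re-runs because filter.gen 13->0; new result 0.

The important point: at north.gen every value read last time is unchanged, so the dirty flag clears without a run.

cache.gen now evaluates to 0.
Run set: alpha.gen, beta.gen, cache.gen, east.gen, filter.gen (5 run).
Changed values: alpha.gen, cache.gen, filter.gen, graph.txt.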